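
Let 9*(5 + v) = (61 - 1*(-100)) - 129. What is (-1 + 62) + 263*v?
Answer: -2870/9 ≈ -318.89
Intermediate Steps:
v = -13/9 (v = -5 + ((61 - 1*(-100)) - 129)/9 = -5 + ((61 + 100) - 129)/9 = -5 + (161 - 129)/9 = -5 + (1/9)*32 = -5 + 32/9 = -13/9 ≈ -1.4444)
(-1 + 62) + 263*v = (-1 + 62) + 263*(-13/9) = 61 - 3419/9 = -2870/9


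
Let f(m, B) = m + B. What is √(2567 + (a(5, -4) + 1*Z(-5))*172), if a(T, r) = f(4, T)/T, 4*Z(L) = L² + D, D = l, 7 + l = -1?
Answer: √90190/5 ≈ 60.063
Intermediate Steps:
l = -8 (l = -7 - 1 = -8)
D = -8
f(m, B) = B + m
Z(L) = -2 + L²/4 (Z(L) = (L² - 8)/4 = (-8 + L²)/4 = -2 + L²/4)
a(T, r) = (4 + T)/T (a(T, r) = (T + 4)/T = (4 + T)/T)
√(2567 + (a(5, -4) + 1*Z(-5))*172) = √(2567 + ((4 + 5)/5 + 1*(-2 + (¼)*(-5)²))*172) = √(2567 + ((⅕)*9 + 1*(-2 + (¼)*25))*172) = √(2567 + (9/5 + 1*(-2 + 25/4))*172) = √(2567 + (9/5 + 1*(17/4))*172) = √(2567 + (9/5 + 17/4)*172) = √(2567 + (121/20)*172) = √(2567 + 5203/5) = √(18038/5) = √90190/5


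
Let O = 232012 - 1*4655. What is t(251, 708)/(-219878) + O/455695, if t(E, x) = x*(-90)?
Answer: 39513843923/50098652605 ≈ 0.78872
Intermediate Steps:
O = 227357 (O = 232012 - 4655 = 227357)
t(E, x) = -90*x
t(251, 708)/(-219878) + O/455695 = -90*708/(-219878) + 227357/455695 = -63720*(-1/219878) + 227357*(1/455695) = 31860/109939 + 227357/455695 = 39513843923/50098652605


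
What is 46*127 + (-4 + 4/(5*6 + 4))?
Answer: 99248/17 ≈ 5838.1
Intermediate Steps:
46*127 + (-4 + 4/(5*6 + 4)) = 5842 + (-4 + 4/(30 + 4)) = 5842 + (-4 + 4/34) = 5842 + (-4 + (1/34)*4) = 5842 + (-4 + 2/17) = 5842 - 66/17 = 99248/17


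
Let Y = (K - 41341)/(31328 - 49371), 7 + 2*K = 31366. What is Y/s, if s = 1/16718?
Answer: 429008957/18043 ≈ 23777.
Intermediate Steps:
K = 31359/2 (K = -7/2 + (½)*31366 = -7/2 + 15683 = 31359/2 ≈ 15680.)
Y = 51323/36086 (Y = (31359/2 - 41341)/(31328 - 49371) = -51323/2/(-18043) = -51323/2*(-1/18043) = 51323/36086 ≈ 1.4222)
s = 1/16718 ≈ 5.9816e-5
Y/s = 51323/(36086*(1/16718)) = (51323/36086)*16718 = 429008957/18043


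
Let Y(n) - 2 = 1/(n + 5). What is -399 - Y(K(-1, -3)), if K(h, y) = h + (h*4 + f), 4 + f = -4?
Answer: -3207/8 ≈ -400.88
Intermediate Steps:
f = -8 (f = -4 - 4 = -8)
K(h, y) = -8 + 5*h (K(h, y) = h + (h*4 - 8) = h + (4*h - 8) = h + (-8 + 4*h) = -8 + 5*h)
Y(n) = 2 + 1/(5 + n) (Y(n) = 2 + 1/(n + 5) = 2 + 1/(5 + n))
-399 - Y(K(-1, -3)) = -399 - (11 + 2*(-8 + 5*(-1)))/(5 + (-8 + 5*(-1))) = -399 - (11 + 2*(-8 - 5))/(5 + (-8 - 5)) = -399 - (11 + 2*(-13))/(5 - 13) = -399 - (11 - 26)/(-8) = -399 - (-1)*(-15)/8 = -399 - 1*15/8 = -399 - 15/8 = -3207/8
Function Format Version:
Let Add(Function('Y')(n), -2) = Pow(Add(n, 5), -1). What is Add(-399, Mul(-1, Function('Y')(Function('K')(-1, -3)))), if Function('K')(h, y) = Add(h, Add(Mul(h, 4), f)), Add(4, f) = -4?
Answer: Rational(-3207, 8) ≈ -400.88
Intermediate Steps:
f = -8 (f = Add(-4, -4) = -8)
Function('K')(h, y) = Add(-8, Mul(5, h)) (Function('K')(h, y) = Add(h, Add(Mul(h, 4), -8)) = Add(h, Add(Mul(4, h), -8)) = Add(h, Add(-8, Mul(4, h))) = Add(-8, Mul(5, h)))
Function('Y')(n) = Add(2, Pow(Add(5, n), -1)) (Function('Y')(n) = Add(2, Pow(Add(n, 5), -1)) = Add(2, Pow(Add(5, n), -1)))
Add(-399, Mul(-1, Function('Y')(Function('K')(-1, -3)))) = Add(-399, Mul(-1, Mul(Pow(Add(5, Add(-8, Mul(5, -1))), -1), Add(11, Mul(2, Add(-8, Mul(5, -1))))))) = Add(-399, Mul(-1, Mul(Pow(Add(5, Add(-8, -5)), -1), Add(11, Mul(2, Add(-8, -5)))))) = Add(-399, Mul(-1, Mul(Pow(Add(5, -13), -1), Add(11, Mul(2, -13))))) = Add(-399, Mul(-1, Mul(Pow(-8, -1), Add(11, -26)))) = Add(-399, Mul(-1, Mul(Rational(-1, 8), -15))) = Add(-399, Mul(-1, Rational(15, 8))) = Add(-399, Rational(-15, 8)) = Rational(-3207, 8)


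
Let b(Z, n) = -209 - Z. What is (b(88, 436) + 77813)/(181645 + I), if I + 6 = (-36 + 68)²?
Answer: 77516/182663 ≈ 0.42437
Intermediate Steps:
I = 1018 (I = -6 + (-36 + 68)² = -6 + 32² = -6 + 1024 = 1018)
(b(88, 436) + 77813)/(181645 + I) = ((-209 - 1*88) + 77813)/(181645 + 1018) = ((-209 - 88) + 77813)/182663 = (-297 + 77813)*(1/182663) = 77516*(1/182663) = 77516/182663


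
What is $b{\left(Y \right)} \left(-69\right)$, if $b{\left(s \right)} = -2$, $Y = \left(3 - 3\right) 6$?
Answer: $138$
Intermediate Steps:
$Y = 0$ ($Y = 0 \cdot 6 = 0$)
$b{\left(Y \right)} \left(-69\right) = \left(-2\right) \left(-69\right) = 138$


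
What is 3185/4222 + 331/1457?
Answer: 6038027/6151454 ≈ 0.98156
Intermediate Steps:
3185/4222 + 331/1457 = 6038027/6151454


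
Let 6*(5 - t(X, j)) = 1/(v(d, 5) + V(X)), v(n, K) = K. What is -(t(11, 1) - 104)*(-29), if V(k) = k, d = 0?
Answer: -275645/96 ≈ -2871.3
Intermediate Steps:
t(X, j) = 5 - 1/(6*(5 + X))
-(t(11, 1) - 104)*(-29) = -((149 + 30*11)/(6*(5 + 11)) - 104)*(-29) = -((1/6)*(149 + 330)/16 - 104)*(-29) = -((1/6)*(1/16)*479 - 104)*(-29) = -(479/96 - 104)*(-29) = -(-9505)*(-29)/96 = -1*275645/96 = -275645/96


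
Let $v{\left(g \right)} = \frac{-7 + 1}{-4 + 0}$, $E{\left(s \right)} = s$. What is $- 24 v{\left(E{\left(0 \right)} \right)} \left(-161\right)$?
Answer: $5796$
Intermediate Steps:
$v{\left(g \right)} = \frac{3}{2}$ ($v{\left(g \right)} = - \frac{6}{-4} = \left(-6\right) \left(- \frac{1}{4}\right) = \frac{3}{2}$)
$- 24 v{\left(E{\left(0 \right)} \right)} \left(-161\right) = \left(-24\right) \frac{3}{2} \left(-161\right) = \left(-36\right) \left(-161\right) = 5796$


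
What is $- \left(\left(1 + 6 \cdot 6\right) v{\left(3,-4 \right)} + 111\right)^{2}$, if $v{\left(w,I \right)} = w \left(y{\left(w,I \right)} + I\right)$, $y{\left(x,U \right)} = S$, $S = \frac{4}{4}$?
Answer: $-49284$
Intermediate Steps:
$S = 1$ ($S = 4 \cdot \frac{1}{4} = 1$)
$y{\left(x,U \right)} = 1$
$v{\left(w,I \right)} = w \left(1 + I\right)$
$- \left(\left(1 + 6 \cdot 6\right) v{\left(3,-4 \right)} + 111\right)^{2} = - \left(\left(1 + 6 \cdot 6\right) 3 \left(1 - 4\right) + 111\right)^{2} = - \left(\left(1 + 36\right) 3 \left(-3\right) + 111\right)^{2} = - \left(37 \left(-9\right) + 111\right)^{2} = - \left(-333 + 111\right)^{2} = - \left(-222\right)^{2} = \left(-1\right) 49284 = -49284$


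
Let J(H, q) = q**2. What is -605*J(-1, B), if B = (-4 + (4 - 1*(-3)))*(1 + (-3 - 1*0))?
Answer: -21780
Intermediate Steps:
B = -6 (B = (-4 + (4 + 3))*(1 + (-3 + 0)) = (-4 + 7)*(1 - 3) = 3*(-2) = -6)
-605*J(-1, B) = -605*(-6)**2 = -605*36 = -21780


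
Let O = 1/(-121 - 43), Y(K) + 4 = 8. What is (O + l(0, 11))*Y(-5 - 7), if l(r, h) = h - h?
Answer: -1/41 ≈ -0.024390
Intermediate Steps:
Y(K) = 4 (Y(K) = -4 + 8 = 4)
O = -1/164 (O = 1/(-164) = -1/164 ≈ -0.0060976)
l(r, h) = 0
(O + l(0, 11))*Y(-5 - 7) = (-1/164 + 0)*4 = -1/164*4 = -1/41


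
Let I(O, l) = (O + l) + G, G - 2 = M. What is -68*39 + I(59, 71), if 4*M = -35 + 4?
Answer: -10111/4 ≈ -2527.8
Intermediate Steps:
M = -31/4 (M = (-35 + 4)/4 = (¼)*(-31) = -31/4 ≈ -7.7500)
G = -23/4 (G = 2 - 31/4 = -23/4 ≈ -5.7500)
I(O, l) = -23/4 + O + l (I(O, l) = (O + l) - 23/4 = -23/4 + O + l)
-68*39 + I(59, 71) = -68*39 + (-23/4 + 59 + 71) = -2652 + 497/4 = -10111/4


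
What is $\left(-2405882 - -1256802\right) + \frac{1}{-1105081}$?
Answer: $- \frac{1269826475481}{1105081} \approx -1.1491 \cdot 10^{6}$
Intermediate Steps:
$\left(-2405882 - -1256802\right) + \frac{1}{-1105081} = \left(-2405882 + 1256802\right) - \frac{1}{1105081} = -1149080 - \frac{1}{1105081} = - \frac{1269826475481}{1105081}$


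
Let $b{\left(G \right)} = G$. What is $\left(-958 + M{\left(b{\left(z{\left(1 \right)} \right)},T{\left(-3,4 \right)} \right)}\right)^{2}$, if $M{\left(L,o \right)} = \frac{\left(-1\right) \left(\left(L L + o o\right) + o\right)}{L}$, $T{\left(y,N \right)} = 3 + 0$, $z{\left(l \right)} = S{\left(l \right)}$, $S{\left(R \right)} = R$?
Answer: $942841$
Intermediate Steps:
$z{\left(l \right)} = l$
$T{\left(y,N \right)} = 3$
$M{\left(L,o \right)} = \frac{- o - L^{2} - o^{2}}{L}$ ($M{\left(L,o \right)} = \frac{\left(-1\right) \left(\left(L^{2} + o^{2}\right) + o\right)}{L} = \frac{\left(-1\right) \left(o + L^{2} + o^{2}\right)}{L} = \frac{- o - L^{2} - o^{2}}{L}$)
$\left(-958 + M{\left(b{\left(z{\left(1 \right)} \right)},T{\left(-3,4 \right)} \right)}\right)^{2} = \left(-958 + \frac{\left(-1\right) 3 - 1^{2} - 3^{2}}{1}\right)^{2} = \left(-958 + 1 \left(-3 - 1 - 9\right)\right)^{2} = \left(-958 + 1 \left(-13\right)\right)^{2} = \left(-958 - 13\right)^{2} = \left(-971\right)^{2} = 942841$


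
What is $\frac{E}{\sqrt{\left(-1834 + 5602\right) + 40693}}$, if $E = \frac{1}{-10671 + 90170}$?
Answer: $\frac{\sqrt{44461}}{3534605039} \approx 5.9655 \cdot 10^{-8}$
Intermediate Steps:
$E = \frac{1}{79499} \approx 1.2579 \cdot 10^{-5}$
$\frac{E}{\sqrt{\left(-1834 + 5602\right) + 40693}} = \frac{1}{79499 \sqrt{\left(-1834 + 5602\right) + 40693}} = \frac{1}{79499 \sqrt{3768 + 40693}} = \frac{1}{79499 \sqrt{44461}} = \frac{\frac{1}{44461} \sqrt{44461}}{79499} = \frac{\sqrt{44461}}{3534605039}$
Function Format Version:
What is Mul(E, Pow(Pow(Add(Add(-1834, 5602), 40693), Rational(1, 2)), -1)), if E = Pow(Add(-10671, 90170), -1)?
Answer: Mul(Rational(1, 3534605039), Pow(44461, Rational(1, 2))) ≈ 5.9655e-8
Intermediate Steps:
E = Rational(1, 79499) (E = Pow(79499, -1) = Rational(1, 79499) ≈ 1.2579e-5)
Mul(E, Pow(Pow(Add(Add(-1834, 5602), 40693), Rational(1, 2)), -1)) = Mul(Rational(1, 79499), Pow(Pow(Add(Add(-1834, 5602), 40693), Rational(1, 2)), -1)) = Mul(Rational(1, 79499), Pow(Pow(Add(3768, 40693), Rational(1, 2)), -1)) = Mul(Rational(1, 79499), Pow(Pow(44461, Rational(1, 2)), -1)) = Mul(Rational(1, 79499), Mul(Rational(1, 44461), Pow(44461, Rational(1, 2)))) = Mul(Rational(1, 3534605039), Pow(44461, Rational(1, 2)))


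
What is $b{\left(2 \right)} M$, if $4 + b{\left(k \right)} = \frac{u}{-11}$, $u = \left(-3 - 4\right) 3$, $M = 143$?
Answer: $-299$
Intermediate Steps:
$u = -21$ ($u = \left(-7\right) 3 = -21$)
$b{\left(k \right)} = - \frac{23}{11}$ ($b{\left(k \right)} = -4 - \frac{21}{-11} = -4 - - \frac{21}{11} = -4 + \frac{21}{11} = - \frac{23}{11}$)
$b{\left(2 \right)} M = \left(- \frac{23}{11}\right) 143 = -299$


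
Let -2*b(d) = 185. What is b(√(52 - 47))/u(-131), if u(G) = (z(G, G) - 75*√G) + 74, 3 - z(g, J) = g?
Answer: -19240/780139 - 13875*I*√131/1560278 ≈ -0.024662 - 0.10178*I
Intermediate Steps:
z(g, J) = 3 - g
b(d) = -185/2 (b(d) = -½*185 = -185/2)
u(G) = 77 - G - 75*√G (u(G) = ((3 - G) - 75*√G) + 74 = (3 - G - 75*√G) + 74 = 77 - G - 75*√G)
b(√(52 - 47))/u(-131) = -185/(2*(77 - 1*(-131) - 75*I*√131)) = -185/(2*(77 + 131 - 75*I*√131)) = -185/(2*(208 - 75*I*√131))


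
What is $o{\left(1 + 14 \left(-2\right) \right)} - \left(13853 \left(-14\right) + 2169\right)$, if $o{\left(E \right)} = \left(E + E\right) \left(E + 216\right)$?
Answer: $181567$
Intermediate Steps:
$o{\left(E \right)} = 2 E \left(216 + E\right)$
$o{\left(1 + 14 \left(-2\right) \right)} - \left(13853 \left(-14\right) + 2169\right) = 2 \left(1 + 14 \left(-2\right)\right) \left(216 + \left(1 + 14 \left(-2\right)\right)\right) - \left(13853 \left(-14\right) + 2169\right) = 2 \left(1 - 28\right) \left(216 + \left(1 - 28\right)\right) - \left(-193942 + 2169\right) = 2 \left(-27\right) \left(216 - 27\right) - -191773 = 2 \left(-27\right) 189 + 191773 = -10206 + 191773 = 181567$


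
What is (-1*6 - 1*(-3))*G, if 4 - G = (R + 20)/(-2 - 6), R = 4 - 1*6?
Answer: -75/4 ≈ -18.750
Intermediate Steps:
R = -2 (R = 4 - 6 = -2)
G = 25/4 (G = 4 - (-2 + 20)/(-2 - 6) = 4 - 18/(-8) = 4 - 18*(-1)/8 = 4 - 1*(-9/4) = 4 + 9/4 = 25/4 ≈ 6.2500)
(-1*6 - 1*(-3))*G = (-1*6 - 1*(-3))*(25/4) = (-6 + 3)*(25/4) = -3*25/4 = -75/4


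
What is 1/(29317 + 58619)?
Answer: 1/87936 ≈ 1.1372e-5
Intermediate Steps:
1/(29317 + 58619) = 1/87936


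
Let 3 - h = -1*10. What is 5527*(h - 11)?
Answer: 11054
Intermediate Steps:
h = 13 (h = 3 - (-1)*10 = 3 - 1*(-10) = 3 + 10 = 13)
5527*(h - 11) = 5527*(13 - 11) = 5527*2 = 11054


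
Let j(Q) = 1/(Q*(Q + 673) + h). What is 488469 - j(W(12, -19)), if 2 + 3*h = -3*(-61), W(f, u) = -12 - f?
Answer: 22736766546/46547 ≈ 4.8847e+5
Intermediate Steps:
h = 181/3 (h = -2/3 + (-3*(-61))/3 = -2/3 + (1/3)*183 = -2/3 + 61 = 181/3 ≈ 60.333)
j(Q) = 1/(181/3 + Q*(673 + Q)) (j(Q) = 1/(Q*(Q + 673) + 181/3) = 1/(Q*(673 + Q) + 181/3) = 1/(181/3 + Q*(673 + Q)))
488469 - j(W(12, -19)) = 488469 - 3/(181 + 3*(-12 - 1*12)**2 + 2019*(-12 - 1*12)) = 488469 - 3/(181 + 3*(-12 - 12)**2 + 2019*(-12 - 12)) = 488469 - 3/(181 + 3*(-24)**2 + 2019*(-24)) = 488469 - 3/(181 + 3*576 - 48456) = 488469 - 3/(181 + 1728 - 48456) = 488469 - 3/(-46547) = 488469 - 3*(-1)/46547 = 488469 - 1*(-3/46547) = 488469 + 3/46547 = 22736766546/46547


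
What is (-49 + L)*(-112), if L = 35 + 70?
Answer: -6272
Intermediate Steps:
L = 105
(-49 + L)*(-112) = (-49 + 105)*(-112) = 56*(-112) = -6272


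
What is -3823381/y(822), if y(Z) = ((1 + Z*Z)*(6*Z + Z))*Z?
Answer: -3823381/3195846804780 ≈ -1.1964e-6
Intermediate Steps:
y(Z) = 7*Z²*(1 + Z²) (y(Z) = ((1 + Z²)*(7*Z))*Z = (7*Z*(1 + Z²))*Z = 7*Z²*(1 + Z²))
-3823381/y(822) = -3823381*1/(4729788*(1 + 822²)) = -3823381*1/(4729788*(1 + 675684)) = -3823381/(7*675684*675685) = -3823381/3195846804780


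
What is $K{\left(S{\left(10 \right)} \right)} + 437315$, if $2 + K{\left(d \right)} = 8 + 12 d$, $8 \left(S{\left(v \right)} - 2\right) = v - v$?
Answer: $437345$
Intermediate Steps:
$S{\left(v \right)} = 2$ ($S{\left(v \right)} = 2 + \frac{v - v}{8} = 2 + \frac{1}{8} \cdot 0 = 2 + 0 = 2$)
$K{\left(d \right)} = 6 + 12 d$ ($K{\left(d \right)} = -2 + \left(8 + 12 d\right) = 6 + 12 d$)
$K{\left(S{\left(10 \right)} \right)} + 437315 = \left(6 + 12 \cdot 2\right) + 437315 = \left(6 + 24\right) + 437315 = 30 + 437315 = 437345$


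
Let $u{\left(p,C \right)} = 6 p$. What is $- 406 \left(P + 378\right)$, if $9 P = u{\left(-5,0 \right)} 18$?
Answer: $-129108$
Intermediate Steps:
$P = -60$ ($P = \frac{6 \left(-5\right) 18}{9} = \frac{\left(-30\right) 18}{9} = \frac{1}{9} \left(-540\right) = -60$)
$- 406 \left(P + 378\right) = - 406 \left(-60 + 378\right) = \left(-406\right) 318 = -129108$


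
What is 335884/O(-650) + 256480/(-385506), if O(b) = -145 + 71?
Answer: -32376069206/7131861 ≈ -4539.6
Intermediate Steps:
O(b) = -74
335884/O(-650) + 256480/(-385506) = 335884/(-74) + 256480/(-385506) = 335884*(-1/74) + 256480*(-1/385506) = -167942/37 - 128240/192753 = -32376069206/7131861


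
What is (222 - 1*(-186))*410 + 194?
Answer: 167474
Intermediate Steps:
(222 - 1*(-186))*410 + 194 = (222 + 186)*410 + 194 = 408*410 + 194 = 167280 + 194 = 167474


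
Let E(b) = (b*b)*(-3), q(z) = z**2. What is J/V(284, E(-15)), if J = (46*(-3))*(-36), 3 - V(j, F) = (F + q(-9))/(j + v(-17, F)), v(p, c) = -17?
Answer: 147384/155 ≈ 950.86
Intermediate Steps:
E(b) = -3*b**2 (E(b) = b**2*(-3) = -3*b**2)
V(j, F) = 3 - (81 + F)/(-17 + j) (V(j, F) = 3 - (F + (-9)**2)/(j - 17) = 3 - (F + 81)/(-17 + j) = 3 - (81 + F)/(-17 + j))
J = 4968 (J = -138*(-36) = 4968)
J/V(284, E(-15)) = 4968/(((-132 - (-3)*(-15)**2 + 3*284)/(-17 + 284))) = 4968/(((-132 - (-3)*225 + 852)/267)) = 4968/(((-132 - 1*(-675) + 852)/267)) = 4968/(((-132 + 675 + 852)/267)) = 4968/(((1/267)*1395)) = 4968/(465/89) = 4968*(89/465) = 147384/155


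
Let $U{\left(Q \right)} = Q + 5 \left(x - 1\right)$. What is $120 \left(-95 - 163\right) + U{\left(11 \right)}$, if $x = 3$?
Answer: $-30939$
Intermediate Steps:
$U{\left(Q \right)} = 10 + Q$ ($U{\left(Q \right)} = Q + 5 \left(3 - 1\right) = Q + 5 \cdot 2 = Q + 10 = 10 + Q$)
$120 \left(-95 - 163\right) + U{\left(11 \right)} = 120 \left(-95 - 163\right) + \left(10 + 11\right) = 120 \left(-258\right) + 21 = -30960 + 21 = -30939$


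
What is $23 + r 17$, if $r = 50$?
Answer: $873$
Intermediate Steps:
$23 + r 17 = 23 + 50 \cdot 17 = 23 + 850 = 873$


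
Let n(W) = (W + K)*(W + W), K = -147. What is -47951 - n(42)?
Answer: -39131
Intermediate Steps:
n(W) = 2*W*(-147 + W) (n(W) = (W - 147)*(W + W) = (-147 + W)*(2*W) = 2*W*(-147 + W))
-47951 - n(42) = -47951 - 2*42*(-147 + 42) = -47951 - 2*42*(-105) = -47951 - 1*(-8820) = -47951 + 8820 = -39131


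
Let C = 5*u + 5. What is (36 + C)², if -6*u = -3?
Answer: 7569/4 ≈ 1892.3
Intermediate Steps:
u = ½ (u = -⅙*(-3) = ½ ≈ 0.50000)
C = 15/2 (C = 5*(½) + 5 = 5/2 + 5 = 15/2 ≈ 7.5000)
(36 + C)² = (36 + 15/2)² = (87/2)² = 7569/4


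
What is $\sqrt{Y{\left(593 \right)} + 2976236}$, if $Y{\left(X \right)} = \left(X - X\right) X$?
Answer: $2 \sqrt{744059} \approx 1725.2$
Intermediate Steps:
$Y{\left(X \right)} = 0$ ($Y{\left(X \right)} = 0 X = 0$)
$\sqrt{Y{\left(593 \right)} + 2976236} = \sqrt{0 + 2976236} = \sqrt{2976236} = 2 \sqrt{744059}$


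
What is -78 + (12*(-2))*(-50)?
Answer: 1122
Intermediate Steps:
-78 + (12*(-2))*(-50) = -78 - 24*(-50) = -78 + 1200 = 1122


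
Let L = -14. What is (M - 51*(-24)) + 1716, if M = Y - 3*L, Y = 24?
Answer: 3006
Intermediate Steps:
M = 66 (M = 24 - 3*(-14) = 24 + 42 = 66)
(M - 51*(-24)) + 1716 = (66 - 51*(-24)) + 1716 = (66 + 1224) + 1716 = 1290 + 1716 = 3006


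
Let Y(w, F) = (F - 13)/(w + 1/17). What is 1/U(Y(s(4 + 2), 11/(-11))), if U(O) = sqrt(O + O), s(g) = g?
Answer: -I*sqrt(12257)/238 ≈ -0.46517*I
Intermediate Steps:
Y(w, F) = (-13 + F)/(1/17 + w) (Y(w, F) = (-13 + F)/(w + 1/17) = (-13 + F)/(1/17 + w))
U(O) = sqrt(2)*sqrt(O) (U(O) = sqrt(2*O) = sqrt(2)*sqrt(O))
1/U(Y(s(4 + 2), 11/(-11))) = 1/(sqrt(2)*sqrt(17*(-13 + 11/(-11))/(1 + 17*(4 + 2)))) = 1/(sqrt(2)*sqrt(17*(-13 + 11*(-1/11))/(1 + 17*6))) = 1/(sqrt(2)*sqrt(17*(-13 - 1)/(1 + 102))) = 1/(sqrt(2)*sqrt(17*(-14)/103)) = 1/(sqrt(2)*sqrt(17*(1/103)*(-14))) = 1/(sqrt(2)*sqrt(-238/103)) = 1/(sqrt(2)*(I*sqrt(24514)/103)) = 1/(2*I*sqrt(12257)/103) = -I*sqrt(12257)/238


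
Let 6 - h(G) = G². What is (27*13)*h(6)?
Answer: -10530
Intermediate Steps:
h(G) = 6 - G²
(27*13)*h(6) = (27*13)*(6 - 1*6²) = 351*(6 - 1*36) = 351*(6 - 36) = 351*(-30) = -10530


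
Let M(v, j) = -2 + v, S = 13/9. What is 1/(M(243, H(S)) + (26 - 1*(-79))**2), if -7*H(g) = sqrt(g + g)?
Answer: 1/11266 ≈ 8.8763e-5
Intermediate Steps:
S = 13/9 (S = 13*(1/9) = 13/9 ≈ 1.4444)
H(g) = -sqrt(2)*sqrt(g)/7 (H(g) = -sqrt(g + g)/7 = -sqrt(2)*sqrt(g)/7)
1/(M(243, H(S)) + (26 - 1*(-79))**2) = 1/((-2 + 243) + (26 - 1*(-79))**2) = 1/(241 + (26 + 79)**2) = 1/(241 + 105**2) = 1/(241 + 11025) = 1/11266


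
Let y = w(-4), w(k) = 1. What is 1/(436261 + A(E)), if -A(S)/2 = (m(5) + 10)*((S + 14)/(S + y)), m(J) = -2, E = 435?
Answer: 109/47550653 ≈ 2.2923e-6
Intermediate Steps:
y = 1
A(S) = -16*(14 + S)/(1 + S) (A(S) = -2*(-2 + 10)*(S + 14)/(S + 1) = -16*(14 + S)/(1 + S))
1/(436261 + A(E)) = 1/(436261 + 16*(-14 - 1*435)/(1 + 435)) = 1/(436261 + 16*(-14 - 435)/436) = 1/(436261 + 16*(1/436)*(-449)) = 1/(436261 - 1796/109) = 1/(47550653/109) = 109/47550653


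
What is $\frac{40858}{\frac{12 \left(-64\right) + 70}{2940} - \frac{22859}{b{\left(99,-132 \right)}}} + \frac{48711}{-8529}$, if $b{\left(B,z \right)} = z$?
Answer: $\frac{1221927215937}{5300088337} \approx 230.55$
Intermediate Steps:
$\frac{40858}{\frac{12 \left(-64\right) + 70}{2940} - \frac{22859}{b{\left(99,-132 \right)}}} + \frac{48711}{-8529} = \frac{40858}{\frac{12 \left(-64\right) + 70}{2940} - \frac{22859}{-132}} + \frac{48711}{-8529} = \frac{40858}{\left(-768 + 70\right) \frac{1}{2940} - - \frac{22859}{132}} + 48711 \left(- \frac{1}{8529}\right) = \frac{40858}{\left(-698\right) \frac{1}{2940} + \frac{22859}{132}} - \frac{16237}{2843} = \frac{40858}{- \frac{349}{1470} + \frac{22859}{132}} - \frac{16237}{2843} = \frac{40858}{\frac{1864259}{10780}} - \frac{16237}{2843} = 40858 \cdot \frac{10780}{1864259} - \frac{16237}{2843} = \frac{440449240}{1864259} - \frac{16237}{2843} = \frac{1221927215937}{5300088337}$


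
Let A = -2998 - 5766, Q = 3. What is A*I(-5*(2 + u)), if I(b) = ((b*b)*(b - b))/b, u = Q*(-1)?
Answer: 0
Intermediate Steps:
u = -3 (u = 3*(-1) = -3)
A = -8764
I(b) = 0 (I(b) = (b²*0)/b = 0/b = 0)
A*I(-5*(2 + u)) = -8764*0 = 0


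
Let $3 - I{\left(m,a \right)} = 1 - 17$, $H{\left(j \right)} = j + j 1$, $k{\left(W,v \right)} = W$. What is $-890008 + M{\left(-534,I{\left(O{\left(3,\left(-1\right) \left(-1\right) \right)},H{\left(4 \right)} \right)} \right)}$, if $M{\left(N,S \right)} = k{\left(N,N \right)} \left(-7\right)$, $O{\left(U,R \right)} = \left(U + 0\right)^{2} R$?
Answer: $-886270$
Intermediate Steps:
$O{\left(U,R \right)} = R U^{2}$ ($O{\left(U,R \right)} = U^{2} R = R U^{2}$)
$H{\left(j \right)} = 2 j$ ($H{\left(j \right)} = j + j = 2 j$)
$I{\left(m,a \right)} = 19$ ($I{\left(m,a \right)} = 3 - \left(1 - 17\right) = 3 - -16 = 3 + 16 = 19$)
$M{\left(N,S \right)} = - 7 N$ ($M{\left(N,S \right)} = N \left(-7\right) = - 7 N$)
$-890008 + M{\left(-534,I{\left(O{\left(3,\left(-1\right) \left(-1\right) \right)},H{\left(4 \right)} \right)} \right)} = -890008 - -3738 = -890008 + 3738 = -886270$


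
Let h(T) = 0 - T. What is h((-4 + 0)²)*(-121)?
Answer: 1936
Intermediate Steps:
h(T) = -T
h((-4 + 0)²)*(-121) = -(-4 + 0)²*(-121) = -1*(-4)²*(-121) = -1*16*(-121) = -16*(-121) = 1936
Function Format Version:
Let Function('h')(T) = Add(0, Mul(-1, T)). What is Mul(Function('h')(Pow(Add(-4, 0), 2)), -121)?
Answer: 1936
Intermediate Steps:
Function('h')(T) = Mul(-1, T)
Mul(Function('h')(Pow(Add(-4, 0), 2)), -121) = Mul(Mul(-1, Pow(Add(-4, 0), 2)), -121) = Mul(Mul(-1, Pow(-4, 2)), -121) = Mul(Mul(-1, 16), -121) = Mul(-16, -121) = 1936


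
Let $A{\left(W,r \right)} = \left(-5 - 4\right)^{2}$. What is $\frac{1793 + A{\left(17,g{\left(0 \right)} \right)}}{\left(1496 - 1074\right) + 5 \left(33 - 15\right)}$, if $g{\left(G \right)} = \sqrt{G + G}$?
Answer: $\frac{937}{256} \approx 3.6602$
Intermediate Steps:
$g{\left(G \right)} = \sqrt{2} \sqrt{G}$ ($g{\left(G \right)} = \sqrt{2 G} = \sqrt{2} \sqrt{G}$)
$A{\left(W,r \right)} = 81$ ($A{\left(W,r \right)} = \left(-9\right)^{2} = 81$)
$\frac{1793 + A{\left(17,g{\left(0 \right)} \right)}}{\left(1496 - 1074\right) + 5 \left(33 - 15\right)} = \frac{1793 + 81}{\left(1496 - 1074\right) + 5 \left(33 - 15\right)} = \frac{1874}{422 + 5 \cdot 18} = \frac{1874}{422 + 90} = \frac{1874}{512} = 1874 \cdot \frac{1}{512} = \frac{937}{256}$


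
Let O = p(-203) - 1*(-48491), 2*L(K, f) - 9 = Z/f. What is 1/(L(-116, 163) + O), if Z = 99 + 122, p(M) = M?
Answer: 163/7871788 ≈ 2.0707e-5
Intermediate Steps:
Z = 221
L(K, f) = 9/2 + 221/(2*f) (L(K, f) = 9/2 + (221/f)/2 = 9/2 + 221/(2*f))
O = 48288 (O = -203 - 1*(-48491) = -203 + 48491 = 48288)
1/(L(-116, 163) + O) = 1/((½)*(221 + 9*163)/163 + 48288) = 1/((½)*(1/163)*(221 + 1467) + 48288) = 1/((½)*(1/163)*1688 + 48288) = 1/(844/163 + 48288) = 1/(7871788/163) = 163/7871788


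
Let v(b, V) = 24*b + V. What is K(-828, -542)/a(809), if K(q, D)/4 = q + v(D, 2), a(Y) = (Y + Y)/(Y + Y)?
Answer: -55336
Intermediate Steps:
v(b, V) = V + 24*b
a(Y) = 1 (a(Y) = (2*Y)/((2*Y)) = (2*Y)*(1/(2*Y)) = 1)
K(q, D) = 8 + 4*q + 96*D (K(q, D) = 4*(q + (2 + 24*D)) = 4*(2 + q + 24*D) = 8 + 4*q + 96*D)
K(-828, -542)/a(809) = (8 + 4*(-828) + 96*(-542))/1 = (8 - 3312 - 52032)*1 = -55336*1 = -55336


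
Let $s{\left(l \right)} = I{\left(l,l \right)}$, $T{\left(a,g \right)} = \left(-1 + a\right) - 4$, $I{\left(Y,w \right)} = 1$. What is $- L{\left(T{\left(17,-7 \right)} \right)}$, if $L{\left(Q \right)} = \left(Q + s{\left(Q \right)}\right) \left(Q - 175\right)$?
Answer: $2119$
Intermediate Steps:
$T{\left(a,g \right)} = -5 + a$
$s{\left(l \right)} = 1$
$L{\left(Q \right)} = \left(1 + Q\right) \left(-175 + Q\right)$ ($L{\left(Q \right)} = \left(Q + 1\right) \left(Q - 175\right) = \left(1 + Q\right) \left(-175 + Q\right)$)
$- L{\left(T{\left(17,-7 \right)} \right)} = - (-175 + \left(-5 + 17\right)^{2} - 174 \left(-5 + 17\right)) = - (-175 + 12^{2} - 2088) = - (-175 + 144 - 2088) = \left(-1\right) \left(-2119\right) = 2119$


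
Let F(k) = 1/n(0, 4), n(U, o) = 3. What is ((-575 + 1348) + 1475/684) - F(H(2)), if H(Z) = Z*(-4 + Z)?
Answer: 529979/684 ≈ 774.82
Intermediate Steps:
F(k) = ⅓ (F(k) = 1/3 = ⅓)
((-575 + 1348) + 1475/684) - F(H(2)) = ((-575 + 1348) + 1475/684) - 1*⅓ = (773 + 1475*(1/684)) - ⅓ = (773 + 1475/684) - ⅓ = 530207/684 - ⅓ = 529979/684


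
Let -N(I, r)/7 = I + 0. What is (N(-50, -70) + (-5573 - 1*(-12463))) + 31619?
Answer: 38859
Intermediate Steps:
N(I, r) = -7*I (N(I, r) = -7*(I + 0) = -7*I)
(N(-50, -70) + (-5573 - 1*(-12463))) + 31619 = (-7*(-50) + (-5573 - 1*(-12463))) + 31619 = (350 + (-5573 + 12463)) + 31619 = (350 + 6890) + 31619 = 7240 + 31619 = 38859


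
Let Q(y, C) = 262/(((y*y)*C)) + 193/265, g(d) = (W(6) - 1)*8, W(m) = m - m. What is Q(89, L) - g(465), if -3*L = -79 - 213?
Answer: 2675010003/306463490 ≈ 8.7286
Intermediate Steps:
W(m) = 0
g(d) = -8 (g(d) = (0 - 1)*8 = -1*8 = -8)
L = 292/3 (L = -(-79 - 213)/3 = -⅓*(-292) = 292/3 ≈ 97.333)
Q(y, C) = 193/265 + 262/(C*y²) (Q(y, C) = 262/((y²*C)) + 193*(1/265) = 262/((C*y²)) + 193/265 = 262*(1/(C*y²)) + 193/265 = 262/(C*y²) + 193/265 = 193/265 + 262/(C*y²))
Q(89, L) - g(465) = (193/265 + 262/((292/3)*89²)) - 1*(-8) = (193/265 + 262*(3/292)*(1/7921)) + 8 = (193/265 + 393/1156466) + 8 = 223302083/306463490 + 8 = 2675010003/306463490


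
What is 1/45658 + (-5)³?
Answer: -5707249/45658 ≈ -125.00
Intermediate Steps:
1/45658 + (-5)³ = 1/45658 - 125 = -5707249/45658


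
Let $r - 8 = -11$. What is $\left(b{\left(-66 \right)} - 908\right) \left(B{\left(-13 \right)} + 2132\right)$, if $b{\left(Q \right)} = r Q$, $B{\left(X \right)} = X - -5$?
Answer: $-1508040$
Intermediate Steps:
$r = -3$ ($r = 8 - 11 = -3$)
$B{\left(X \right)} = 5 + X$ ($B{\left(X \right)} = X + 5 = 5 + X$)
$b{\left(Q \right)} = - 3 Q$
$\left(b{\left(-66 \right)} - 908\right) \left(B{\left(-13 \right)} + 2132\right) = \left(\left(-3\right) \left(-66\right) - 908\right) \left(\left(5 - 13\right) + 2132\right) = \left(198 + \left(-1173 + 265\right)\right) \left(-8 + 2132\right) = \left(198 - 908\right) 2124 = \left(-710\right) 2124 = -1508040$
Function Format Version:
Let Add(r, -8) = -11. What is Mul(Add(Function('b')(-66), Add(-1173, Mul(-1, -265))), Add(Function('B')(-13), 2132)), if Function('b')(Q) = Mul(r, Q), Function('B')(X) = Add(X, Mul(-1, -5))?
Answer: -1508040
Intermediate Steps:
r = -3 (r = Add(8, -11) = -3)
Function('B')(X) = Add(5, X) (Function('B')(X) = Add(X, 5) = Add(5, X))
Function('b')(Q) = Mul(-3, Q)
Mul(Add(Function('b')(-66), Add(-1173, Mul(-1, -265))), Add(Function('B')(-13), 2132)) = Mul(Add(Mul(-3, -66), Add(-1173, Mul(-1, -265))), Add(Add(5, -13), 2132)) = Mul(Add(198, Add(-1173, 265)), Add(-8, 2132)) = Mul(Add(198, -908), 2124) = Mul(-710, 2124) = -1508040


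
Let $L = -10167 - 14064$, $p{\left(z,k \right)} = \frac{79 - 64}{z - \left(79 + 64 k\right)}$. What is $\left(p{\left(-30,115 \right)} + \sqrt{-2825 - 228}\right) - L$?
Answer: $\frac{180981324}{7469} + i \sqrt{3053} \approx 24231.0 + 55.254 i$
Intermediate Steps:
$p{\left(z,k \right)} = \frac{15}{-79 + z - 64 k}$ ($p{\left(z,k \right)} = \frac{15}{z - \left(79 + 64 k\right)} = \frac{15}{-79 + z - 64 k}$)
$L = -24231$
$\left(p{\left(-30,115 \right)} + \sqrt{-2825 - 228}\right) - L = \left(\frac{15}{-79 - 30 - 7360} + \sqrt{-2825 - 228}\right) - -24231 = \left(\frac{15}{-79 - 30 - 7360} + \sqrt{-3053}\right) + 24231 = \left(\frac{15}{-7469} + i \sqrt{3053}\right) + 24231 = \left(15 \left(- \frac{1}{7469}\right) + i \sqrt{3053}\right) + 24231 = \left(- \frac{15}{7469} + i \sqrt{3053}\right) + 24231 = \frac{180981324}{7469} + i \sqrt{3053}$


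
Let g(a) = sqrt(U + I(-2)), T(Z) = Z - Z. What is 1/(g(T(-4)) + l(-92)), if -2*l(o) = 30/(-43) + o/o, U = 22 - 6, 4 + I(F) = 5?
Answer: 1118/125563 + 7396*sqrt(17)/125563 ≈ 0.25177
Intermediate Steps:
I(F) = 1 (I(F) = -4 + 5 = 1)
U = 16
l(o) = -13/86 (l(o) = -(30/(-43) + o/o)/2 = -(30*(-1/43) + 1)/2 = -(-30/43 + 1)/2 = -1/2*13/43 = -13/86)
T(Z) = 0
g(a) = sqrt(17) (g(a) = sqrt(16 + 1) = sqrt(17))
1/(g(T(-4)) + l(-92)) = 1/(sqrt(17) - 13/86) = 1/(-13/86 + sqrt(17))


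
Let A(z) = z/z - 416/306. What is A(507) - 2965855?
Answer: -453775870/153 ≈ -2.9659e+6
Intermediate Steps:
A(z) = -55/153 (A(z) = 1 - 416*1/306 = 1 - 208/153 = -55/153)
A(507) - 2965855 = -55/153 - 2965855 = -453775870/153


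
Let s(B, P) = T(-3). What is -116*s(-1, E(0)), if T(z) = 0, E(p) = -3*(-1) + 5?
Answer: 0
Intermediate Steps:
E(p) = 8 (E(p) = 3 + 5 = 8)
s(B, P) = 0
-116*s(-1, E(0)) = -116*0 = 0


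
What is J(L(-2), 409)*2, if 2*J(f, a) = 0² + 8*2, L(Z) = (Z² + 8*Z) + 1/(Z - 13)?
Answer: 16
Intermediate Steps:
L(Z) = Z² + 1/(-13 + Z) + 8*Z (L(Z) = (Z² + 8*Z) + 1/(-13 + Z) = Z² + 1/(-13 + Z) + 8*Z)
J(f, a) = 8 (J(f, a) = (0² + 8*2)/2 = (0 + 16)/2 = (½)*16 = 8)
J(L(-2), 409)*2 = 8*2 = 16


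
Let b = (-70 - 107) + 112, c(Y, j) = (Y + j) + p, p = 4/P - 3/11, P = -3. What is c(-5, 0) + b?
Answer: -2363/33 ≈ -71.606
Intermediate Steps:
p = -53/33 (p = 4/(-3) - 3/11 = 4*(-1/3) - 3*1/11 = -4/3 - 3/11 = -53/33 ≈ -1.6061)
c(Y, j) = -53/33 + Y + j (c(Y, j) = (Y + j) - 53/33 = -53/33 + Y + j)
b = -65 (b = -177 + 112 = -65)
c(-5, 0) + b = (-53/33 - 5 + 0) - 65 = -218/33 - 65 = -2363/33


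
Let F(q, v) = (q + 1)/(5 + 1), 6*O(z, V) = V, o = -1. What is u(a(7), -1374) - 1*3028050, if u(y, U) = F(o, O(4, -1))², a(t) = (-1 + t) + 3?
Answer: -3028050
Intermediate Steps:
O(z, V) = V/6
a(t) = 2 + t
F(q, v) = ⅙ + q/6 (F(q, v) = (1 + q)/6 = (1 + q)*(⅙) = ⅙ + q/6)
u(y, U) = 0 (u(y, U) = (⅙ + (⅙)*(-1))² = (⅙ - ⅙)² = 0² = 0)
u(a(7), -1374) - 1*3028050 = 0 - 1*3028050 = 0 - 3028050 = -3028050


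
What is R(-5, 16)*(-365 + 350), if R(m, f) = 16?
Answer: -240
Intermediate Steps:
R(-5, 16)*(-365 + 350) = 16*(-365 + 350) = 16*(-15) = -240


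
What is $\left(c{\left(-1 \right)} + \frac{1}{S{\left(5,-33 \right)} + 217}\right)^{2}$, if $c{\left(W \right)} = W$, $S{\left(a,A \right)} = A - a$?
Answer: $\frac{31684}{32041} \approx 0.98886$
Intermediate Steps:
$\left(c{\left(-1 \right)} + \frac{1}{S{\left(5,-33 \right)} + 217}\right)^{2} = \left(-1 + \frac{1}{\left(-33 - 5\right) + 217}\right)^{2} = \left(-1 + \frac{1}{-38 + 217}\right)^{2} = \left(-1 + \frac{1}{179}\right)^{2} = \left(- \frac{178}{179}\right)^{2} = \frac{31684}{32041}$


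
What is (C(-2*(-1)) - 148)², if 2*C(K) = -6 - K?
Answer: 23104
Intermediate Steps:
C(K) = -3 - K/2 (C(K) = (-6 - K)/2 = -3 - K/2)
(C(-2*(-1)) - 148)² = ((-3 - (-1)*(-1)) - 148)² = ((-3 - ½*2) - 148)² = ((-3 - 1) - 148)² = (-4 - 148)² = (-152)² = 23104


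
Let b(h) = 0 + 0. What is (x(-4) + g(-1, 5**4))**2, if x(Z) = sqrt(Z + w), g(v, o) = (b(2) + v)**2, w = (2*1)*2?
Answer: 1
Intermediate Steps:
w = 4 (w = 2*2 = 4)
b(h) = 0
g(v, o) = v**2 (g(v, o) = (0 + v)**2 = v**2)
x(Z) = sqrt(4 + Z) (x(Z) = sqrt(Z + 4) = sqrt(4 + Z))
(x(-4) + g(-1, 5**4))**2 = (sqrt(4 - 4) + (-1)**2)**2 = (sqrt(0) + 1)**2 = (0 + 1)**2 = 1**2 = 1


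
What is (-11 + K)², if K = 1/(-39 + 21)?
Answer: 39601/324 ≈ 122.23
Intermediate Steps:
K = -1/18 (K = 1/(-18) = -1/18 ≈ -0.055556)
(-11 + K)² = (-11 - 1/18)² = (-199/18)² = 39601/324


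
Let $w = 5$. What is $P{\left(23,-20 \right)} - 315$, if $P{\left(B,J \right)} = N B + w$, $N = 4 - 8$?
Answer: $-402$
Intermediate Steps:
$N = -4$ ($N = 4 - 8 = -4$)
$P{\left(B,J \right)} = 5 - 4 B$ ($P{\left(B,J \right)} = - 4 B + 5 = 5 - 4 B$)
$P{\left(23,-20 \right)} - 315 = \left(5 - 92\right) - 315 = -87 - 315 = -402$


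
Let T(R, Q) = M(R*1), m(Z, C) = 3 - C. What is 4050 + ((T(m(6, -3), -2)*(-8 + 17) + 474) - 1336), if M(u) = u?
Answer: 3242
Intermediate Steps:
T(R, Q) = R (T(R, Q) = R*1 = R)
4050 + ((T(m(6, -3), -2)*(-8 + 17) + 474) - 1336) = 4050 + (((3 - 1*(-3))*(-8 + 17) + 474) - 1336) = 4050 + (((3 + 3)*9 + 474) - 1336) = 4050 + ((6*9 + 474) - 1336) = 4050 + ((54 + 474) - 1336) = 4050 + (528 - 1336) = 4050 - 808 = 3242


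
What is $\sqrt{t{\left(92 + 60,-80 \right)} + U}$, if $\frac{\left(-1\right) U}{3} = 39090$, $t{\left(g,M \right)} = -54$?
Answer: $6 i \sqrt{3259} \approx 342.53 i$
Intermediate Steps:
$U = -117270$ ($U = \left(-3\right) 39090 = -117270$)
$\sqrt{t{\left(92 + 60,-80 \right)} + U} = \sqrt{-54 - 117270} = \sqrt{-117324} = 6 i \sqrt{3259}$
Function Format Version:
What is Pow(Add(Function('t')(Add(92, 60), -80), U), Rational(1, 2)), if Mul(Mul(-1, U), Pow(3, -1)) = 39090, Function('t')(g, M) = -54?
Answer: Mul(6, I, Pow(3259, Rational(1, 2))) ≈ Mul(342.53, I)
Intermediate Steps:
U = -117270 (U = Mul(-3, 39090) = -117270)
Pow(Add(Function('t')(Add(92, 60), -80), U), Rational(1, 2)) = Pow(Add(-54, -117270), Rational(1, 2)) = Pow(-117324, Rational(1, 2)) = Mul(6, I, Pow(3259, Rational(1, 2)))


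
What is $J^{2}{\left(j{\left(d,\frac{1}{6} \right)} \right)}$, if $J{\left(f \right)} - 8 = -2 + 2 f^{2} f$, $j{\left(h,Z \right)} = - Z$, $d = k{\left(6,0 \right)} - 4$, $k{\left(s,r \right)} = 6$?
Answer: $\frac{418609}{11664} \approx 35.889$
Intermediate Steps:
$d = 2$ ($d = 6 - 4 = 2$)
$J{\left(f \right)} = 6 + 2 f^{3}$ ($J{\left(f \right)} = 8 + \left(-2 + 2 f^{2} f\right) = 8 + \left(-2 + 2 f^{3}\right) = 6 + 2 f^{3}$)
$J^{2}{\left(j{\left(d,\frac{1}{6} \right)} \right)} = \left(6 + 2 \left(- \frac{1}{6}\right)^{3}\right)^{2} = \left(6 + 2 \left(- \frac{1}{216}\right)\right)^{2} = \left(6 - \frac{1}{108}\right)^{2} = \left(\frac{647}{108}\right)^{2} = \frac{418609}{11664}$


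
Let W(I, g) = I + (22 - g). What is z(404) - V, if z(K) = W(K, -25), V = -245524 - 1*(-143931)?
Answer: 102044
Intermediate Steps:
V = -101593 (V = -245524 + 143931 = -101593)
W(I, g) = 22 + I - g
z(K) = 47 + K (z(K) = 22 + K - 1*(-25) = 22 + K + 25 = 47 + K)
z(404) - V = (47 + 404) - 1*(-101593) = 451 + 101593 = 102044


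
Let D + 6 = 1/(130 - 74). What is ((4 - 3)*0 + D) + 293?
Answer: 16073/56 ≈ 287.02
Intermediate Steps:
D = -335/56 (D = -6 + 1/(130 - 74) = -6 + 1/56 = -335/56 ≈ -5.9821)
((4 - 3)*0 + D) + 293 = ((4 - 3)*0 - 335/56) + 293 = (1*0 - 335/56) + 293 = (0 - 335/56) + 293 = -335/56 + 293 = 16073/56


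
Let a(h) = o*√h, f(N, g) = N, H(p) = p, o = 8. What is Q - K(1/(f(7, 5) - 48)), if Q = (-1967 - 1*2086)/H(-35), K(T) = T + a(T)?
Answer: 23744/205 - 8*I*√41/41 ≈ 115.82 - 1.2494*I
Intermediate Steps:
a(h) = 8*√h
K(T) = T + 8*√T
Q = 579/5 (Q = (-1967 - 1*2086)/(-35) = (-1967 - 2086)*(-1/35) = -4053*(-1/35) = 579/5 ≈ 115.80)
Q - K(1/(f(7, 5) - 48)) = 579/5 - (1/(7 - 48) + 8*√(1/(7 - 48))) = 579/5 - (1/(-41) + 8*√(1/(-41))) = 579/5 - (-1/41 + 8*√(-1/41)) = 579/5 - (-1/41 + 8*(I*√41/41)) = 579/5 - (-1/41 + 8*I*√41/41) = 579/5 + (1/41 - 8*I*√41/41) = 23744/205 - 8*I*√41/41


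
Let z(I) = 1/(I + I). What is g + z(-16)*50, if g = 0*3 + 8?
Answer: 103/16 ≈ 6.4375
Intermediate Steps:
z(I) = 1/(2*I)
g = 8 (g = 0 + 8 = 8)
g + z(-16)*50 = 8 + ((½)/(-16))*50 = 8 + ((½)*(-1/16))*50 = 8 - 1/32*50 = 8 - 25/16 = 103/16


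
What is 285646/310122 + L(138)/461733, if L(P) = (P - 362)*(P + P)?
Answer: 18786533665/23865593571 ≈ 0.78718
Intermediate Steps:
L(P) = 2*P*(-362 + P) (L(P) = (-362 + P)*(2*P) = 2*P*(-362 + P))
285646/310122 + L(138)/461733 = 285646/310122 + (2*138*(-362 + 138))/461733 = 285646*(1/310122) + (2*138*(-224))*(1/461733) = 142823/155061 - 61824*1/461733 = 142823/155061 - 20608/153911 = 18786533665/23865593571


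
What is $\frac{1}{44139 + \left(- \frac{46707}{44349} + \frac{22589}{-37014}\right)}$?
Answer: $\frac{547177962}{24150977860565} \approx 2.2657 \cdot 10^{-5}$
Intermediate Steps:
$\frac{1}{44139 + \left(- \frac{46707}{44349} + \frac{22589}{-37014}\right)} = \frac{1}{44139 + \left(\left(-46707\right) \frac{1}{44349} + 22589 \left(- \frac{1}{37014}\right)\right)} = \frac{1}{44139 - \frac{910204153}{547177962}} = \frac{1}{\frac{24150977860565}{547177962}} = \frac{547177962}{24150977860565}$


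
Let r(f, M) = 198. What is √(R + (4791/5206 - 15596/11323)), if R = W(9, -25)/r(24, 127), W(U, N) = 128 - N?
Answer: 2*√49079418425070/24939343 ≈ 0.56182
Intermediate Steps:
R = 17/22 (R = (128 - 1*(-25))/198 = (128 + 25)*(1/198) = 153*(1/198) = 17/22 ≈ 0.77273)
√(R + (4791/5206 - 15596/11323)) = √(17/22 + (4791/5206 - 15596/11323)) = √(17/22 - 26944283/58947538) = √(102333480/324211459) = 2*√49079418425070/24939343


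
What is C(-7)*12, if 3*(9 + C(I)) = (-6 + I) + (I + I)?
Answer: -216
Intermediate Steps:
C(I) = -11 + I (C(I) = -9 + ((-6 + I) + (I + I))/3 = -9 + ((-6 + I) + 2*I)/3 = -9 + (-6 + 3*I)/3 = -9 + (-2 + I) = -11 + I)
C(-7)*12 = (-11 - 7)*12 = -18*12 = -216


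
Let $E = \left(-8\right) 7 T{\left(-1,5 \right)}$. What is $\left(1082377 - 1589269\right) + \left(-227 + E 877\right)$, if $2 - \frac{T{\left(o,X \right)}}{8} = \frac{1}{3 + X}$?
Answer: $-1243799$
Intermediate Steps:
$T{\left(o,X \right)} = 16 - \frac{8}{3 + X}$
$E = -840$ ($E = \left(-8\right) 7 \frac{8 \left(5 + 2 \cdot 5\right)}{3 + 5} = - 56 \frac{8 \left(5 + 10\right)}{8} = - 56 \cdot 8 \cdot \frac{1}{8} \cdot 15 = \left(-56\right) 15 = -840$)
$\left(1082377 - 1589269\right) + \left(-227 + E 877\right) = \left(1082377 - 1589269\right) - 736907 = -506892 - 736907 = -1243799$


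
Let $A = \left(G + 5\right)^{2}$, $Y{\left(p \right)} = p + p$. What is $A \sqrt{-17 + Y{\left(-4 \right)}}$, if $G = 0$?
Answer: $125 i \approx 125.0 i$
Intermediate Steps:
$Y{\left(p \right)} = 2 p$
$A = 25$ ($A = \left(0 + 5\right)^{2} = 5^{2} = 25$)
$A \sqrt{-17 + Y{\left(-4 \right)}} = 25 \sqrt{-17 + 2 \left(-4\right)} = 25 \sqrt{-17 - 8} = 25 \sqrt{-25} = 25 \cdot 5 i = 125 i$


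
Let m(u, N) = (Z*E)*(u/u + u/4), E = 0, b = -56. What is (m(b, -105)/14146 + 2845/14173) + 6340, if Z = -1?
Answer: 89859665/14173 ≈ 6340.2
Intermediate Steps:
m(u, N) = 0 (m(u, N) = (-1*0)*(u/u + u/4) = 0*(1 + u*(¼)) = 0*(1 + u/4) = 0)
(m(b, -105)/14146 + 2845/14173) + 6340 = (0/14146 + 2845/14173) + 6340 = (0*(1/14146) + 2845*(1/14173)) + 6340 = (0 + 2845/14173) + 6340 = 2845/14173 + 6340 = 89859665/14173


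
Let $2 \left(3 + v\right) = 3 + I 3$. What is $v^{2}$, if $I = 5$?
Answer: $36$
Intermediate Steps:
$v = 6$ ($v = -3 + \frac{3 + 5 \cdot 3}{2} = -3 + \frac{3 + 15}{2} = -3 + \frac{1}{2} \cdot 18 = -3 + 9 = 6$)
$v^{2} = 6^{2} = 36$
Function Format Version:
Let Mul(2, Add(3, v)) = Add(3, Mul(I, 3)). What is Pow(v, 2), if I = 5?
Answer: 36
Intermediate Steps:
v = 6 (v = Add(-3, Mul(Rational(1, 2), Add(3, Mul(5, 3)))) = Add(-3, Mul(Rational(1, 2), Add(3, 15))) = Add(-3, Mul(Rational(1, 2), 18)) = Add(-3, 9) = 6)
Pow(v, 2) = Pow(6, 2) = 36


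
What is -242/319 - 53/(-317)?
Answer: -5437/9193 ≈ -0.59143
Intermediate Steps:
-242/319 - 53/(-317) = -242*1/319 - 53*(-1/317) = -22/29 + 53/317 = -5437/9193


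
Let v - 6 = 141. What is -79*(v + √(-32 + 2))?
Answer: -11613 - 79*I*√30 ≈ -11613.0 - 432.7*I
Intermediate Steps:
v = 147 (v = 6 + 141 = 147)
-79*(v + √(-32 + 2)) = -79*(147 + √(-32 + 2)) = -79*(147 + √(-30)) = -79*(147 + I*√30) = -11613 - 79*I*√30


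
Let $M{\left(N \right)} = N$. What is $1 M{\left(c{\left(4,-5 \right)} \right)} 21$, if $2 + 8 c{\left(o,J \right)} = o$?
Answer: $\frac{21}{4} \approx 5.25$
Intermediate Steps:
$c{\left(o,J \right)} = - \frac{1}{4} + \frac{o}{8}$
$1 M{\left(c{\left(4,-5 \right)} \right)} 21 = 1 \left(- \frac{1}{4} + \frac{1}{8} \cdot 4\right) 21 = 1 \left(- \frac{1}{4} + \frac{1}{2}\right) 21 = 1 \cdot \frac{1}{4} \cdot 21 = \frac{1}{4} \cdot 21 = \frac{21}{4}$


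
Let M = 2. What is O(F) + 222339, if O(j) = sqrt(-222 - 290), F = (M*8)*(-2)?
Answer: 222339 + 16*I*sqrt(2) ≈ 2.2234e+5 + 22.627*I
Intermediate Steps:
F = -32 (F = (2*8)*(-2) = 16*(-2) = -32)
O(j) = 16*I*sqrt(2) (O(j) = sqrt(-512) = 16*I*sqrt(2))
O(F) + 222339 = 16*I*sqrt(2) + 222339 = 222339 + 16*I*sqrt(2)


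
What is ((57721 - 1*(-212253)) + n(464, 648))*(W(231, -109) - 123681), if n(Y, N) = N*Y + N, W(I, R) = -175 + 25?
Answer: -70743907314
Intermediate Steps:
W(I, R) = -150
n(Y, N) = N + N*Y
((57721 - 1*(-212253)) + n(464, 648))*(W(231, -109) - 123681) = ((57721 - 1*(-212253)) + 648*(1 + 464))*(-150 - 123681) = ((57721 + 212253) + 648*465)*(-123831) = (269974 + 301320)*(-123831) = 571294*(-123831) = -70743907314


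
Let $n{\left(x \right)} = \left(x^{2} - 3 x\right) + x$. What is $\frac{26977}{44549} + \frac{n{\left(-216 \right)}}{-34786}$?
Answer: $- \frac{579650695}{774840757} \approx -0.74809$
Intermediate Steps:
$n{\left(x \right)} = x^{2} - 2 x$
$\frac{26977}{44549} + \frac{n{\left(-216 \right)}}{-34786} = \frac{26977}{44549} + \frac{\left(-216\right) \left(-2 - 216\right)}{-34786} = 26977 \cdot \frac{1}{44549} + \left(-216\right) \left(-218\right) \left(- \frac{1}{34786}\right) = \frac{26977}{44549} + 47088 \left(- \frac{1}{34786}\right) = \frac{26977}{44549} - \frac{23544}{17393} = - \frac{579650695}{774840757}$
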